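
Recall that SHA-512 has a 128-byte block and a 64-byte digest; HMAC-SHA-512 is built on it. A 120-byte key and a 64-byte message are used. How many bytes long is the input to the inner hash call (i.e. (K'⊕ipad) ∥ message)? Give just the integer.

Key is 120 ≤ 128 bytes, zero-padded: |K'| = 128.
Inner input = (K'⊕ipad) ∥ m → 128 + 64 = 192 bytes.

192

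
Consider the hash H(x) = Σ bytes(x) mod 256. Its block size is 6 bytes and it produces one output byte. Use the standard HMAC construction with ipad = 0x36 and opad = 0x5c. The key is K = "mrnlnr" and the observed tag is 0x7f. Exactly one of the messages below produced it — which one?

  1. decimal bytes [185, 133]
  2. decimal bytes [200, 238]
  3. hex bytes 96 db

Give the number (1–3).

Key "mrnlnr" = 6d 72 6e 6c 6e 72 is exactly B = 6 bytes: K' = 6d 72 6e 6c 6e 72.
K' ⊕ ipad = 5b 44 58 5a 58 44; K' ⊕ opad = 31 2e 32 30 32 2e.
m1: inner = H(5b 44 58 5a 58 44 b9 85) = 2b; tag = H(31 2e 32 30 32 2e 2b) = 4c
m2: inner = H(5b 44 58 5a 58 44 c8 ee) = a3; tag = H(31 2e 32 30 32 2e a3) = c4
m3: inner = H(5b 44 58 5a 58 44 96 db) = 5e; tag = H(31 2e 32 30 32 2e 5e) = 7f ← matches

3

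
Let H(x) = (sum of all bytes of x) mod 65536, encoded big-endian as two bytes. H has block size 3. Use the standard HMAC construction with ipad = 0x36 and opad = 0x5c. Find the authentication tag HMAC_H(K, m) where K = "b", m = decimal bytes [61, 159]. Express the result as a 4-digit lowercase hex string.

0193

Key "b" = 62 is 1 byte ≤ B = 3; zero-pad to 3 bytes: K' = 62 00 00.
K' ⊕ ipad = 54 36 36.  K' ⊕ opad = 3e 5c 5c.
Inner input = (K'⊕ipad) ∥ m = 54 36 36 ∥ 3d 9f.
Inner hash: sum = 84+54+54+61+159 = 412 → 01 9c.
Outer input = (K'⊕opad) ∥ inner = 3e 5c 5c ∥ 01 9c.
Outer hash (tag): sum = 62+92+92+1+156 = 403 → 01 93.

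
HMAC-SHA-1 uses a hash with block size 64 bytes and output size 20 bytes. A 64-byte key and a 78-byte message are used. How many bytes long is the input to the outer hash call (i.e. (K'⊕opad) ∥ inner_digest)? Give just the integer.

84

Key is 64 ≤ 64 bytes, zero-padded: |K'| = 64.
Outer input = (K'⊕opad) ∥ H(inner) → 64 + 20 = 84 bytes.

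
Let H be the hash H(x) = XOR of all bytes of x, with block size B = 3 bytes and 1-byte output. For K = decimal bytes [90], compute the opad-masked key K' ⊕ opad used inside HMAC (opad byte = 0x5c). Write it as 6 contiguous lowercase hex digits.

Key decimal bytes [90] = 5a is 1 byte ≤ B = 3; zero-pad to 3 bytes: K' = 5a 00 00.
XOR each byte with 0x5c: 5a⊕5c=06, 00⊕5c=5c, 00⊕5c=5c.

065c5c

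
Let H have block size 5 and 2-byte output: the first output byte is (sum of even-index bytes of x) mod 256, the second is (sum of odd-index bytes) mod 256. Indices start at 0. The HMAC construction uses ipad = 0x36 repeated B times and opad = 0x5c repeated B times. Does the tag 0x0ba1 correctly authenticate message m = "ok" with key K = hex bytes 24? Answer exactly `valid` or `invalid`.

valid

Key hex bytes 24 is 1 byte ≤ B = 5; zero-pad to 5 bytes: K' = 24 00 00 00 00.
K' ⊕ ipad = 12 36 36 36 36; K' ⊕ opad = 78 5c 5c 5c 5c.
Inner hash: even-index sum = 233 mod 256 = 233; odd-index sum = 219 mod 256 = 219 → e9 db.
Outer hash (recomputed tag): even-index sum = 523 mod 256 = 11; odd-index sum = 417 mod 256 = 161 → 0b a1.
Recomputed tag = 0ba1; claimed = 0ba1 → match.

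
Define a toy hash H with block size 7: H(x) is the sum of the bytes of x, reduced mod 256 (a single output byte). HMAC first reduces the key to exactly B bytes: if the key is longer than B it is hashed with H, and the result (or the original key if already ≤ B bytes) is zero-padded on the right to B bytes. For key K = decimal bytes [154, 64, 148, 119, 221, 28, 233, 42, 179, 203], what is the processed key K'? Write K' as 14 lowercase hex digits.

6f000000000000

|K| = 10 > B = 7, so first hash the key.
H(K): sum = 154+64+148+119+221+28+233+42+179+203 = 1391; mod 256 = 111 → 6f.
Zero-pad H(K) = 6f to 7 bytes: K' = 6f 00 00 00 00 00 00.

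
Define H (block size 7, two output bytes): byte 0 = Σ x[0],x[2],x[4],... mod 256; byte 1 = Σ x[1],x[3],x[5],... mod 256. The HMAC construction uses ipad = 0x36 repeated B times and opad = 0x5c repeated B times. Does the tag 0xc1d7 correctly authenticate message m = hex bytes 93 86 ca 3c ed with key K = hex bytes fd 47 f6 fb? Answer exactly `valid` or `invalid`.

valid

Key hex bytes fd 47 f6 fb is 4 bytes ≤ B = 7; zero-pad to 7 bytes: K' = fd 47 f6 fb 00 00 00.
K' ⊕ ipad = cb 71 c0 cd 36 36 36; K' ⊕ opad = a1 1b aa a7 5c 5c 5c.
Inner hash: even-index sum = 697 mod 256 = 185; odd-index sum = 958 mod 256 = 190 → b9 be.
Outer hash (recomputed tag): even-index sum = 705 mod 256 = 193; odd-index sum = 471 mod 256 = 215 → c1 d7.
Recomputed tag = c1d7; claimed = c1d7 → match.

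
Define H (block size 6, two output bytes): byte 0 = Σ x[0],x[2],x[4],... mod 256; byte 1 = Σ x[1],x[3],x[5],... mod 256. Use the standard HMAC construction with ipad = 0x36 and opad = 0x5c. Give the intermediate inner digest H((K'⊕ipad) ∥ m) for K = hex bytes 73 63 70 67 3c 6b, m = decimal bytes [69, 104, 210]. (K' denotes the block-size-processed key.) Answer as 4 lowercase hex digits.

Key hex bytes 73 63 70 67 3c 6b is exactly B = 6 bytes: K' = 73 63 70 67 3c 6b.
K' ⊕ ipad = 45 55 46 51 0a 5d.
Inner input = 45 55 46 51 0a 5d ∥ 45 68 d2.
Inner hash: even-index sum = 428 mod 256 = 172; odd-index sum = 363 mod 256 = 107 → ac 6b.

ac6b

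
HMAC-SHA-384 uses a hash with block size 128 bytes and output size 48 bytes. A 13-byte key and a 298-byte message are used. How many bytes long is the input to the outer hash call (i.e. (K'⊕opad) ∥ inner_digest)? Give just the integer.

Key is 13 ≤ 128 bytes, zero-padded: |K'| = 128.
Outer input = (K'⊕opad) ∥ H(inner) → 128 + 48 = 176 bytes.

176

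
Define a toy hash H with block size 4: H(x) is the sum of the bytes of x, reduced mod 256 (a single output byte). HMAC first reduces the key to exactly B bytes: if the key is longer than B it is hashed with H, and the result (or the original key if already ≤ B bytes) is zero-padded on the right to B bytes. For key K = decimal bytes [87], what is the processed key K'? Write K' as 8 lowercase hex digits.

Key decimal bytes [87] = 57 is 1 byte ≤ B = 4; zero-pad to 4 bytes: K' = 57 00 00 00.

57000000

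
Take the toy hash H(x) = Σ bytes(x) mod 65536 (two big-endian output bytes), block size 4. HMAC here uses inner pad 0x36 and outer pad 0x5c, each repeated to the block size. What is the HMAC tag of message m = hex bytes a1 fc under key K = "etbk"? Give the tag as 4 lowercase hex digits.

01bb

Key "etbk" = 65 74 62 6b is exactly B = 4 bytes: K' = 65 74 62 6b.
K' ⊕ ipad = 53 42 54 5d.  K' ⊕ opad = 39 28 3e 37.
Inner input = (K'⊕ipad) ∥ m = 53 42 54 5d ∥ a1 fc.
Inner hash: sum = 83+66+84+93+161+252 = 739 → 02 e3.
Outer input = (K'⊕opad) ∥ inner = 39 28 3e 37 ∥ 02 e3.
Outer hash (tag): sum = 57+40+62+55+2+227 = 443 → 01 bb.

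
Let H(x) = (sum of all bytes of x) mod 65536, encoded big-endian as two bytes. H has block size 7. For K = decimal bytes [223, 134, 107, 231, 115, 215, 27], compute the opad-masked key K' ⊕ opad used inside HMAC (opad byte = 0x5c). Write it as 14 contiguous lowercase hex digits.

83da37bb2f8b47

Key decimal bytes [223, 134, 107, 231, 115, 215, 27] = df 86 6b e7 73 d7 1b is exactly B = 7 bytes: K' = df 86 6b e7 73 d7 1b.
XOR each byte with 0x5c: df⊕5c=83, 86⊕5c=da, 6b⊕5c=37, e7⊕5c=bb, 73⊕5c=2f, d7⊕5c=8b, 1b⊕5c=47.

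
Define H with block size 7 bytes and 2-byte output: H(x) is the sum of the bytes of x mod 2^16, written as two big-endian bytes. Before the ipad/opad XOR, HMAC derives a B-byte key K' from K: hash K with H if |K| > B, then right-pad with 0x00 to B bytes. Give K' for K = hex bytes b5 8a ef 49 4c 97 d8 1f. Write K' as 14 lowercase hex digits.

|K| = 8 > B = 7, so first hash the key.
H(K): sum = 181+138+239+73+76+151+216+31 = 1105 → 04 51.
Zero-pad H(K) = 04 51 to 7 bytes: K' = 04 51 00 00 00 00 00.

04510000000000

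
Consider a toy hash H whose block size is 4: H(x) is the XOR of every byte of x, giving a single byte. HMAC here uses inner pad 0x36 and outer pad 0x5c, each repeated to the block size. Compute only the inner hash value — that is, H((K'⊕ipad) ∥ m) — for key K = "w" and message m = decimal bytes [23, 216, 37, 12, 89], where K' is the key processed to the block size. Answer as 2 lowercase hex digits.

Key "w" = 77 is 1 byte ≤ B = 4; zero-pad to 4 bytes: K' = 77 00 00 00.
K' ⊕ ipad = 41 36 36 36.
Inner input = 41 36 36 36 ∥ 17 d8 25 0c 59.
Inner hash: XOR 41⊕36⊕36⊕36⊕17⊕d8⊕25⊕0c⊕59 = c8.

c8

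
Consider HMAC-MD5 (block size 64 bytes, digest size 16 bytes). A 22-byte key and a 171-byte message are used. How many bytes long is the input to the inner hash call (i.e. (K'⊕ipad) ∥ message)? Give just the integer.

235

Key is 22 ≤ 64 bytes, zero-padded: |K'| = 64.
Inner input = (K'⊕ipad) ∥ m → 64 + 171 = 235 bytes.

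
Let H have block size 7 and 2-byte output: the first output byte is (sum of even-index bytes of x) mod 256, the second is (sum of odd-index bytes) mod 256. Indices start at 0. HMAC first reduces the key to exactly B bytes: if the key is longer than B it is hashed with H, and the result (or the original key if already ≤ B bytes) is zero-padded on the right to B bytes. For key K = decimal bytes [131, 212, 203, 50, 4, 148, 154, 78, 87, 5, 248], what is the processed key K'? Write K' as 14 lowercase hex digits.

|K| = 11 > B = 7, so first hash the key.
H(K): even-index sum = 827 mod 256 = 59; odd-index sum = 493 mod 256 = 237 → 3b ed.
Zero-pad H(K) = 3b ed to 7 bytes: K' = 3b ed 00 00 00 00 00.

3bed0000000000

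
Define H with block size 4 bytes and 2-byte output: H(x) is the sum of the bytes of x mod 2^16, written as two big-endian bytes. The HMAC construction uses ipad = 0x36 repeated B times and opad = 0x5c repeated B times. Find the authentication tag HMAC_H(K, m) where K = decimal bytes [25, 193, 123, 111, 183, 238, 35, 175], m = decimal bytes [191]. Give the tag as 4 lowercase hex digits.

Key decimal bytes [25, 193, 123, 111, 183, 238, 35, 175] = 19 c1 7b 6f b7 ee 23 af is 8 bytes > B = 4, so hash it first: H(key) = 04 3b, then zero-pad to 4 bytes: K' = 04 3b 00 00.
K' ⊕ ipad = 32 0d 36 36.  K' ⊕ opad = 58 67 5c 5c.
Inner input = (K'⊕ipad) ∥ m = 32 0d 36 36 ∥ bf.
Inner hash: sum = 50+13+54+54+191 = 362 → 01 6a.
Outer input = (K'⊕opad) ∥ inner = 58 67 5c 5c ∥ 01 6a.
Outer hash (tag): sum = 88+103+92+92+1+106 = 482 → 01 e2.

01e2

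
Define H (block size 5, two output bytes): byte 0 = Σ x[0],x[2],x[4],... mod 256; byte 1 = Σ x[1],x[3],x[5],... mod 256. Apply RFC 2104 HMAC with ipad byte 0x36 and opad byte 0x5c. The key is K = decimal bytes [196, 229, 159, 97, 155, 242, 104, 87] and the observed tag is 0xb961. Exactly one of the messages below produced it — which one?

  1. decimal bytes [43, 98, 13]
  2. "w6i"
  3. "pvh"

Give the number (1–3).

Key decimal bytes [196, 229, 159, 97, 155, 242, 104, 87] = c4 e5 9f 61 9b f2 68 57 is 8 bytes > B = 5, so hash it first: H(key) = 66 8f, then zero-pad to 5 bytes: K' = 66 8f 00 00 00.
K' ⊕ ipad = 50 b9 36 36 36; K' ⊕ opad = 3a d3 5c 5c 5c.
m1: inner = H(50 b9 36 36 36 2b 62 0d) = 1e 27; tag = H(3a d3 5c 5c 5c 1e 27) = 194d
m2: inner = H(50 b9 36 36 36 77 36 69) = f2 cf; tag = H(3a d3 5c 5c 5c f2 cf) = c121
m3: inner = H(50 b9 36 36 36 70 76 68) = 32 c7; tag = H(3a d3 5c 5c 5c 32 c7) = b961 ← matches

3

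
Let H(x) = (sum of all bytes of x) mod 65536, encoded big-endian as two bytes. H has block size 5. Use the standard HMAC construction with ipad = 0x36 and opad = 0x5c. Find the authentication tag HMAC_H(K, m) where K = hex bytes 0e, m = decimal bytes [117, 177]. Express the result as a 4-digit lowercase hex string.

01fa

Key hex bytes 0e is 1 byte ≤ B = 5; zero-pad to 5 bytes: K' = 0e 00 00 00 00.
K' ⊕ ipad = 38 36 36 36 36.  K' ⊕ opad = 52 5c 5c 5c 5c.
Inner input = (K'⊕ipad) ∥ m = 38 36 36 36 36 ∥ 75 b1.
Inner hash: sum = 56+54+54+54+54+117+177 = 566 → 02 36.
Outer input = (K'⊕opad) ∥ inner = 52 5c 5c 5c 5c ∥ 02 36.
Outer hash (tag): sum = 82+92+92+92+92+2+54 = 506 → 01 fa.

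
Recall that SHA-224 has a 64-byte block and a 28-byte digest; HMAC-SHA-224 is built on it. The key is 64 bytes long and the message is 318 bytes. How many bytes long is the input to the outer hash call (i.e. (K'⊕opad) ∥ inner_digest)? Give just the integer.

92

Key is 64 ≤ 64 bytes, zero-padded: |K'| = 64.
Outer input = (K'⊕opad) ∥ H(inner) → 64 + 28 = 92 bytes.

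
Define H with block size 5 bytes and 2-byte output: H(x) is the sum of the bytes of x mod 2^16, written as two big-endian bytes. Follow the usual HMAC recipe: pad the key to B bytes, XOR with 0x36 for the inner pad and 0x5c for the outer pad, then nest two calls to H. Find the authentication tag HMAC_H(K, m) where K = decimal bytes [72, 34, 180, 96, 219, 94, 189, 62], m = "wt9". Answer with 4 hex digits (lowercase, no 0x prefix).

02e2

Key decimal bytes [72, 34, 180, 96, 219, 94, 189, 62] = 48 22 b4 60 db 5e bd 3e is 8 bytes > B = 5, so hash it first: H(key) = 03 b2, then zero-pad to 5 bytes: K' = 03 b2 00 00 00.
K' ⊕ ipad = 35 84 36 36 36.  K' ⊕ opad = 5f ee 5c 5c 5c.
Inner input = (K'⊕ipad) ∥ m = 35 84 36 36 36 ∥ 77 74 39.
Inner hash: sum = 53+132+54+54+54+119+116+57 = 639 → 02 7f.
Outer input = (K'⊕opad) ∥ inner = 5f ee 5c 5c 5c ∥ 02 7f.
Outer hash (tag): sum = 95+238+92+92+92+2+127 = 738 → 02 e2.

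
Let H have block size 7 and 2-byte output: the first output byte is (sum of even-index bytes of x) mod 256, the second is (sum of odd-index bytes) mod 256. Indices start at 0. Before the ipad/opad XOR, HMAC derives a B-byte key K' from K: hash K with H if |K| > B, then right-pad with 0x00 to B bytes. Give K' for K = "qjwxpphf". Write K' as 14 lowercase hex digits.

c0b80000000000

|K| = 8 > B = 7, so first hash the key.
H(K): even-index sum = 448 mod 256 = 192; odd-index sum = 440 mod 256 = 184 → c0 b8.
Zero-pad H(K) = c0 b8 to 7 bytes: K' = c0 b8 00 00 00 00 00.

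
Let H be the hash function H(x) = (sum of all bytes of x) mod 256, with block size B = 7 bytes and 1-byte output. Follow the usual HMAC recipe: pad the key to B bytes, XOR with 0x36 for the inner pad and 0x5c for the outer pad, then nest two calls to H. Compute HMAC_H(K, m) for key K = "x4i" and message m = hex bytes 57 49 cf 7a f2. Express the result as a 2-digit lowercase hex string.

93

Key "x4i" = 78 34 69 is 3 bytes ≤ B = 7; zero-pad to 7 bytes: K' = 78 34 69 00 00 00 00.
K' ⊕ ipad = 4e 02 5f 36 36 36 36.  K' ⊕ opad = 24 68 35 5c 5c 5c 5c.
Inner input = (K'⊕ipad) ∥ m = 4e 02 5f 36 36 36 36 ∥ 57 49 cf 7a f2.
Inner hash: sum = 78+2+95+54+54+54+54+87+73+207+122+242 = 1122; mod 256 = 98 → 62.
Outer input = (K'⊕opad) ∥ inner = 24 68 35 5c 5c 5c 5c ∥ 62.
Outer hash (tag): sum = 36+104+53+92+92+92+92+98 = 659; mod 256 = 147 → 93.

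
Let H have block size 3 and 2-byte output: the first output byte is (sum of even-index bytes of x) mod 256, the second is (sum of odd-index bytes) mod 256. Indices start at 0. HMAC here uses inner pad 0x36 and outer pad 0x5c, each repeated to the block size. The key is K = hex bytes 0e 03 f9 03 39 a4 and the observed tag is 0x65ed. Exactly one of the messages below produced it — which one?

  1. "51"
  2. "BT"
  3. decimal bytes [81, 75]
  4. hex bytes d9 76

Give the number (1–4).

3

Key hex bytes 0e 03 f9 03 39 a4 is 6 bytes > B = 3, so hash it first: H(key) = 40 aa, then zero-pad to 3 bytes: K' = 40 aa 00.
K' ⊕ ipad = 76 9c 36; K' ⊕ opad = 1c f6 5c.
m1: inner = H(76 9c 36 35 31) = dd d1; tag = H(1c f6 5c dd d1) = 49d3
m2: inner = H(76 9c 36 42 54) = 00 de; tag = H(1c f6 5c 00 de) = 56f6
m3: inner = H(76 9c 36 51 4b) = f7 ed; tag = H(1c f6 5c f7 ed) = 65ed ← matches
m4: inner = H(76 9c 36 d9 76) = 22 75; tag = H(1c f6 5c 22 75) = ed18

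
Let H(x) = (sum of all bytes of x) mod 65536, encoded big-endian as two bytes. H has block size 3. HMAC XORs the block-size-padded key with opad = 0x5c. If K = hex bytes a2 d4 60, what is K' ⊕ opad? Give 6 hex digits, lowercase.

fe883c

Key hex bytes a2 d4 60 is exactly B = 3 bytes: K' = a2 d4 60.
XOR each byte with 0x5c: a2⊕5c=fe, d4⊕5c=88, 60⊕5c=3c.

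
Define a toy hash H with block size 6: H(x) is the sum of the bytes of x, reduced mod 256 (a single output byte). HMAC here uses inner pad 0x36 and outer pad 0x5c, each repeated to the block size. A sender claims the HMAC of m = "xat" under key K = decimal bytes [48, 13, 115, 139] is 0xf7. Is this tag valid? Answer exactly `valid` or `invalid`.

Key decimal bytes [48, 13, 115, 139] = 30 0d 73 8b is 4 bytes ≤ B = 6; zero-pad to 6 bytes: K' = 30 0d 73 8b 00 00.
K' ⊕ ipad = 06 3b 45 bd 36 36; K' ⊕ opad = 6c 51 2f d7 5c 5c.
Inner hash: sum = 6+59+69+189+54+54+120+97+116 = 764; mod 256 = 252 → fc.
Outer hash (recomputed tag): sum = 108+81+47+215+92+92+252 = 887; mod 256 = 119 → 77.
Recomputed tag = 77; claimed = f7 → mismatch.

invalid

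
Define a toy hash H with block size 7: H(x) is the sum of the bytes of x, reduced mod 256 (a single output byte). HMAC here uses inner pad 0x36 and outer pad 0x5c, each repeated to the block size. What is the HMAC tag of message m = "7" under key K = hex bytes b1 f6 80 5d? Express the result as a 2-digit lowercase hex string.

Key hex bytes b1 f6 80 5d is 4 bytes ≤ B = 7; zero-pad to 7 bytes: K' = b1 f6 80 5d 00 00 00.
K' ⊕ ipad = 87 c0 b6 6b 36 36 36.  K' ⊕ opad = ed aa dc 01 5c 5c 5c.
Inner input = (K'⊕ipad) ∥ m = 87 c0 b6 6b 36 36 36 ∥ 37.
Inner hash: sum = 135+192+182+107+54+54+54+55 = 833; mod 256 = 65 → 41.
Outer input = (K'⊕opad) ∥ inner = ed aa dc 01 5c 5c 5c ∥ 41.
Outer hash (tag): sum = 237+170+220+1+92+92+92+65 = 969; mod 256 = 201 → c9.

c9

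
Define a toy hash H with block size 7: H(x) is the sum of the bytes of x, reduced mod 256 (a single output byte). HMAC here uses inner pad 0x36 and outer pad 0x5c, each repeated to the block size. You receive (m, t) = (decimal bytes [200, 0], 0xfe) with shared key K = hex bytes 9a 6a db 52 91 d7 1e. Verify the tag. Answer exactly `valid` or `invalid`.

invalid

Key hex bytes 9a 6a db 52 91 d7 1e is exactly B = 7 bytes: K' = 9a 6a db 52 91 d7 1e.
K' ⊕ ipad = ac 5c ed 64 a7 e1 28; K' ⊕ opad = c6 36 87 0e cd 8b 42.
Inner hash: sum = 172+92+237+100+167+225+40+200+0 = 1233; mod 256 = 209 → d1.
Outer hash (recomputed tag): sum = 198+54+135+14+205+139+66+209 = 1020; mod 256 = 252 → fc.
Recomputed tag = fc; claimed = fe → mismatch.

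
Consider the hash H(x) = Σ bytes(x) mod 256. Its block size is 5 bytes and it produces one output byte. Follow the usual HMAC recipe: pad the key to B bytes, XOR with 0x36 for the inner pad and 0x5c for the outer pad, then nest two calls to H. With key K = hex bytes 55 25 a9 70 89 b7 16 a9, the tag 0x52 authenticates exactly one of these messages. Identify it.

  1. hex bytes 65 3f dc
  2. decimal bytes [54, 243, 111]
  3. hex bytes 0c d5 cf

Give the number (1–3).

2

Key hex bytes 55 25 a9 70 89 b7 16 a9 is 8 bytes > B = 5, so hash it first: H(key) = 92, then zero-pad to 5 bytes: K' = 92 00 00 00 00.
K' ⊕ ipad = a4 36 36 36 36; K' ⊕ opad = ce 5c 5c 5c 5c.
m1: inner = H(a4 36 36 36 36 65 3f dc) = fc; tag = H(ce 5c 5c 5c 5c fc) = 3a
m2: inner = H(a4 36 36 36 36 36 f3 6f) = 14; tag = H(ce 5c 5c 5c 5c 14) = 52 ← matches
m3: inner = H(a4 36 36 36 36 0c d5 cf) = 2c; tag = H(ce 5c 5c 5c 5c 2c) = 6a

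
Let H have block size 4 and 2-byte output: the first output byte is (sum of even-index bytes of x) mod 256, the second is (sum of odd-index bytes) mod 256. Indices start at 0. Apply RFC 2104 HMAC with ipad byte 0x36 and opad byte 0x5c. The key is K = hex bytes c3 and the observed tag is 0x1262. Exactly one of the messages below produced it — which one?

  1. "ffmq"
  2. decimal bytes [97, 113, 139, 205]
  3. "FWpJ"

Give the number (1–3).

2

Key hex bytes c3 is 1 byte ≤ B = 4; zero-pad to 4 bytes: K' = c3 00 00 00.
K' ⊕ ipad = f5 36 36 36; K' ⊕ opad = 9f 5c 5c 5c.
m1: inner = H(f5 36 36 36 66 66 6d 71) = fe 43; tag = H(9f 5c 5c 5c fe 43) = f9fb
m2: inner = H(f5 36 36 36 61 71 8b cd) = 17 aa; tag = H(9f 5c 5c 5c 17 aa) = 1262 ← matches
m3: inner = H(f5 36 36 36 46 57 70 4a) = e1 0d; tag = H(9f 5c 5c 5c e1 0d) = dcc5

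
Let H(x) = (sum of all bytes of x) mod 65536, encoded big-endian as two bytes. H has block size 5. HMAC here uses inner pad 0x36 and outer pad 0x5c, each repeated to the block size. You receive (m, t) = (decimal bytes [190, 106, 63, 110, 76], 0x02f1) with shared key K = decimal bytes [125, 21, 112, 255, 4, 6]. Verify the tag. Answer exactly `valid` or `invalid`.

Key decimal bytes [125, 21, 112, 255, 4, 6] = 7d 15 70 ff 04 06 is 6 bytes > B = 5, so hash it first: H(key) = 02 0b, then zero-pad to 5 bytes: K' = 02 0b 00 00 00.
K' ⊕ ipad = 34 3d 36 36 36; K' ⊕ opad = 5e 57 5c 5c 5c.
Inner hash: sum = 52+61+54+54+54+190+106+63+110+76 = 820 → 03 34.
Outer hash (recomputed tag): sum = 94+87+92+92+92+3+52 = 512 → 02 00.
Recomputed tag = 0200; claimed = 02f1 → mismatch.

invalid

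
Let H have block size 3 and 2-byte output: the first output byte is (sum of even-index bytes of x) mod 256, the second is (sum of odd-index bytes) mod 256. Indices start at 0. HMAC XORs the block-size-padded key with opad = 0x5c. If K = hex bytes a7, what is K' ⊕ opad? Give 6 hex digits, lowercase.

Key hex bytes a7 is 1 byte ≤ B = 3; zero-pad to 3 bytes: K' = a7 00 00.
XOR each byte with 0x5c: a7⊕5c=fb, 00⊕5c=5c, 00⊕5c=5c.

fb5c5c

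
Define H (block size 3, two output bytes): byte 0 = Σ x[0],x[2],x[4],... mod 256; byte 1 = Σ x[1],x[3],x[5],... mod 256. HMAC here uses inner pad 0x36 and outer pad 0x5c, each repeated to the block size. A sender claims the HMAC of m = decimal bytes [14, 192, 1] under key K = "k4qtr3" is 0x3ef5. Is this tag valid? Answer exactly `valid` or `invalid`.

Key "k4qtr3" = 6b 34 71 74 72 33 is 6 bytes > B = 3, so hash it first: H(key) = 4e db, then zero-pad to 3 bytes: K' = 4e db 00.
K' ⊕ ipad = 78 ed 36; K' ⊕ opad = 12 87 5c.
Inner hash: even-index sum = 366 mod 256 = 110; odd-index sum = 252 mod 256 = 252 → 6e fc.
Outer hash (recomputed tag): even-index sum = 362 mod 256 = 106; odd-index sum = 245 mod 256 = 245 → 6a f5.
Recomputed tag = 6af5; claimed = 3ef5 → mismatch.

invalid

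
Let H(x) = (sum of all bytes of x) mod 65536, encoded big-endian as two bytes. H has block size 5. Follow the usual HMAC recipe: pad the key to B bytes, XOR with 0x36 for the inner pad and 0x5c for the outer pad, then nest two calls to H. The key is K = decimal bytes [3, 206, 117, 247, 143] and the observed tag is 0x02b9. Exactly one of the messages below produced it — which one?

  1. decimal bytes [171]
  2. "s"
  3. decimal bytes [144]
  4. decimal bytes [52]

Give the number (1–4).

Key decimal bytes [3, 206, 117, 247, 143] = 03 ce 75 f7 8f is exactly B = 5 bytes: K' = 03 ce 75 f7 8f.
K' ⊕ ipad = 35 f8 43 c1 b9; K' ⊕ opad = 5f 92 29 ab d3.
m1: inner = H(35 f8 43 c1 b9 ab) = 03 95; tag = H(5f 92 29 ab d3 03 95) = 0330
m2: inner = H(35 f8 43 c1 b9 73) = 03 5d; tag = H(5f 92 29 ab d3 03 5d) = 02f8
m3: inner = H(35 f8 43 c1 b9 90) = 03 7a; tag = H(5f 92 29 ab d3 03 7a) = 0315
m4: inner = H(35 f8 43 c1 b9 34) = 03 1e; tag = H(5f 92 29 ab d3 03 1e) = 02b9 ← matches

4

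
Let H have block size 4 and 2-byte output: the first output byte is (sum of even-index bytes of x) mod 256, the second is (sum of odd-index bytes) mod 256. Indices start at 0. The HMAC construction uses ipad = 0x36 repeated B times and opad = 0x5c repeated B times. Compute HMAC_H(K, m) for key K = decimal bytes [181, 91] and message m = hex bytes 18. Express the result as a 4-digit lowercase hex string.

1606

Key decimal bytes [181, 91] = b5 5b is 2 bytes ≤ B = 4; zero-pad to 4 bytes: K' = b5 5b 00 00.
K' ⊕ ipad = 83 6d 36 36.  K' ⊕ opad = e9 07 5c 5c.
Inner input = (K'⊕ipad) ∥ m = 83 6d 36 36 ∥ 18.
Inner hash: even-index sum = 209 mod 256 = 209; odd-index sum = 163 mod 256 = 163 → d1 a3.
Outer input = (K'⊕opad) ∥ inner = e9 07 5c 5c ∥ d1 a3.
Outer hash (tag): even-index sum = 534 mod 256 = 22; odd-index sum = 262 mod 256 = 6 → 16 06.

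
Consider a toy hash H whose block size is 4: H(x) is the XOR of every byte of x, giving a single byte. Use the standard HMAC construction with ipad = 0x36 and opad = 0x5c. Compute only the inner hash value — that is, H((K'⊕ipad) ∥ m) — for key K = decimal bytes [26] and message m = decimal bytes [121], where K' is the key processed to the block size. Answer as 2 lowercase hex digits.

63

Key decimal bytes [26] = 1a is 1 byte ≤ B = 4; zero-pad to 4 bytes: K' = 1a 00 00 00.
K' ⊕ ipad = 2c 36 36 36.
Inner input = 2c 36 36 36 ∥ 79.
Inner hash: XOR 2c⊕36⊕36⊕36⊕79 = 63.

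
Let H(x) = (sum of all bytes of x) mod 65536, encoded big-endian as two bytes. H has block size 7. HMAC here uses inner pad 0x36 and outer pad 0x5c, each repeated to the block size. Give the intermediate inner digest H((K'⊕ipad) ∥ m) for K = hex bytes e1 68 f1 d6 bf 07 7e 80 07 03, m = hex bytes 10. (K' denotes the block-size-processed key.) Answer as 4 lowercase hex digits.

0238

Key hex bytes e1 68 f1 d6 bf 07 7e 80 07 03 is 10 bytes > B = 7, so hash it first: H(key) = 04 de, then zero-pad to 7 bytes: K' = 04 de 00 00 00 00 00.
K' ⊕ ipad = 32 e8 36 36 36 36 36.
Inner input = 32 e8 36 36 36 36 36 ∥ 10.
Inner hash: sum = 50+232+54+54+54+54+54+16 = 568 → 02 38.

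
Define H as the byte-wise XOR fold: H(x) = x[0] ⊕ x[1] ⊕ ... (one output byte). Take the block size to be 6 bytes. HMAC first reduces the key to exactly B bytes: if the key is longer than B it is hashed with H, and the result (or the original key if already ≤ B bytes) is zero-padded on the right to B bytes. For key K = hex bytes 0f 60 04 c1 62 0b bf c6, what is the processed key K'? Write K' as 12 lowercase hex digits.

ba0000000000

|K| = 8 > B = 6, so first hash the key.
H(K): XOR 0f⊕60⊕04⊕c1⊕62⊕0b⊕bf⊕c6 = ba.
Zero-pad H(K) = ba to 6 bytes: K' = ba 00 00 00 00 00.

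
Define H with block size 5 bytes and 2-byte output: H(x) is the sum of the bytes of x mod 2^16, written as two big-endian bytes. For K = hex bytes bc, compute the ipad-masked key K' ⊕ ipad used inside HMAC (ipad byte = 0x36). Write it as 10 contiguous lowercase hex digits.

8a36363636

Key hex bytes bc is 1 byte ≤ B = 5; zero-pad to 5 bytes: K' = bc 00 00 00 00.
XOR each byte with 0x36: bc⊕36=8a, 00⊕36=36, 00⊕36=36, 00⊕36=36, 00⊕36=36.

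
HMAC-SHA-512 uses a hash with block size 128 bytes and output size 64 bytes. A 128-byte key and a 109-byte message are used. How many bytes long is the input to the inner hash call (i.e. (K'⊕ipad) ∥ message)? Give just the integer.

Key is 128 ≤ 128 bytes, zero-padded: |K'| = 128.
Inner input = (K'⊕ipad) ∥ m → 128 + 109 = 237 bytes.

237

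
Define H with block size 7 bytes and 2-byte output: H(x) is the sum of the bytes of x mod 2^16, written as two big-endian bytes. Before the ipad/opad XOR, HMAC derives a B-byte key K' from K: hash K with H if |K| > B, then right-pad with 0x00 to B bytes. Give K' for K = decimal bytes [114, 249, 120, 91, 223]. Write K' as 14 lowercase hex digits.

Key decimal bytes [114, 249, 120, 91, 223] = 72 f9 78 5b df is 5 bytes ≤ B = 7; zero-pad to 7 bytes: K' = 72 f9 78 5b df 00 00.

72f9785bdf0000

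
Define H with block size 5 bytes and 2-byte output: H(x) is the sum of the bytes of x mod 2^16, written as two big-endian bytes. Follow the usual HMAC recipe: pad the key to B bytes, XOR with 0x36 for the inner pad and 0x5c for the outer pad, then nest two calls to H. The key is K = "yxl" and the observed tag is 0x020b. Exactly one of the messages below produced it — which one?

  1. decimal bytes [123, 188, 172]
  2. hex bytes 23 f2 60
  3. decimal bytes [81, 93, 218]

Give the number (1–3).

Key "yxl" = 79 78 6c is 3 bytes ≤ B = 5; zero-pad to 5 bytes: K' = 79 78 6c 00 00.
K' ⊕ ipad = 4f 4e 5a 36 36; K' ⊕ opad = 25 24 30 5c 5c.
m1: inner = H(4f 4e 5a 36 36 7b bc ac) = 03 46; tag = H(25 24 30 5c 5c 03 46) = 017a
m2: inner = H(4f 4e 5a 36 36 23 f2 60) = 02 d8; tag = H(25 24 30 5c 5c 02 d8) = 020b ← matches
m3: inner = H(4f 4e 5a 36 36 51 5d da) = 02 eb; tag = H(25 24 30 5c 5c 02 eb) = 021e

2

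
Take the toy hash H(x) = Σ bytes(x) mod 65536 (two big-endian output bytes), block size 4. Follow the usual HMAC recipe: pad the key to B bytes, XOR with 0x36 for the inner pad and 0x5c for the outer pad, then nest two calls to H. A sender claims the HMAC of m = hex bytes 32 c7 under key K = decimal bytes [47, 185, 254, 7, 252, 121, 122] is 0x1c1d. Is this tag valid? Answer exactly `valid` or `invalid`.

Key decimal bytes [47, 185, 254, 7, 252, 121, 122] = 2f b9 fe 07 fc 79 7a is 7 bytes > B = 4, so hash it first: H(key) = 03 dc, then zero-pad to 4 bytes: K' = 03 dc 00 00.
K' ⊕ ipad = 35 ea 36 36; K' ⊕ opad = 5f 80 5c 5c.
Inner hash: sum = 53+234+54+54+50+199 = 644 → 02 84.
Outer hash (recomputed tag): sum = 95+128+92+92+2+132 = 541 → 02 1d.
Recomputed tag = 021d; claimed = 1c1d → mismatch.

invalid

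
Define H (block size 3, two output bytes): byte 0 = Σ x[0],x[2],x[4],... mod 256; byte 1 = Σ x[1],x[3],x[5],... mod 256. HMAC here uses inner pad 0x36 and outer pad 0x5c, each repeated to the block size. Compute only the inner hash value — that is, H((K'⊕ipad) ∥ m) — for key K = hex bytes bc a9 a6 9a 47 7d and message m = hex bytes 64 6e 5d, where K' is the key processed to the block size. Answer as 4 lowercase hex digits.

43b7

Key hex bytes bc a9 a6 9a 47 7d is 6 bytes > B = 3, so hash it first: H(key) = a9 c0, then zero-pad to 3 bytes: K' = a9 c0 00.
K' ⊕ ipad = 9f f6 36.
Inner input = 9f f6 36 ∥ 64 6e 5d.
Inner hash: even-index sum = 323 mod 256 = 67; odd-index sum = 439 mod 256 = 183 → 43 b7.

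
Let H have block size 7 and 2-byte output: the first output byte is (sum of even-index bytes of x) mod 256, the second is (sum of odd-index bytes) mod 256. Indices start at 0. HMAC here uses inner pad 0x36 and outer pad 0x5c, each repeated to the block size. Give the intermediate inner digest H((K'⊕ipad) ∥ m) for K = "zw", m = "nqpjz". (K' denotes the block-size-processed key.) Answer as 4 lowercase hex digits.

Key "zw" = 7a 77 is 2 bytes ≤ B = 7; zero-pad to 7 bytes: K' = 7a 77 00 00 00 00 00.
K' ⊕ ipad = 4c 41 36 36 36 36 36.
Inner input = 4c 41 36 36 36 36 36 ∥ 6e 71 70 6a 7a.
Inner hash: even-index sum = 457 mod 256 = 201; odd-index sum = 517 mod 256 = 5 → c9 05.

c905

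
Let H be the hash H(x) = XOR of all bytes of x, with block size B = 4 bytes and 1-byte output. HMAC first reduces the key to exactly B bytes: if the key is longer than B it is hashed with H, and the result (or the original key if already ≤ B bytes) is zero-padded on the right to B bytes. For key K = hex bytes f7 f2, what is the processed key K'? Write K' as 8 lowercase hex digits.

f7f20000

Key hex bytes f7 f2 is 2 bytes ≤ B = 4; zero-pad to 4 bytes: K' = f7 f2 00 00.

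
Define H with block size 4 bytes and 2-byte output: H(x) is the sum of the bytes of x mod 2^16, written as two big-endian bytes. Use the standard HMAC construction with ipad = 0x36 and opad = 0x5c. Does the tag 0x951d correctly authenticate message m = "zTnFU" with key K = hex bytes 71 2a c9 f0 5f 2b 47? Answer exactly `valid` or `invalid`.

invalid

Key hex bytes 71 2a c9 f0 5f 2b 47 is 7 bytes > B = 4, so hash it first: H(key) = 03 25, then zero-pad to 4 bytes: K' = 03 25 00 00.
K' ⊕ ipad = 35 13 36 36; K' ⊕ opad = 5f 79 5c 5c.
Inner hash: sum = 53+19+54+54+122+84+110+70+85 = 651 → 02 8b.
Outer hash (recomputed tag): sum = 95+121+92+92+2+139 = 541 → 02 1d.
Recomputed tag = 021d; claimed = 951d → mismatch.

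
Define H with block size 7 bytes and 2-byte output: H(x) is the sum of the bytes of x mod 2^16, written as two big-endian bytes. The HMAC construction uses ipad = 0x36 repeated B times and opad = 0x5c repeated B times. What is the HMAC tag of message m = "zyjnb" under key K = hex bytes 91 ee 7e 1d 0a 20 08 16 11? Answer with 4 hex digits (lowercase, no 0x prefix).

Key hex bytes 91 ee 7e 1d 0a 20 08 16 11 is 9 bytes > B = 7, so hash it first: H(key) = 02 73, then zero-pad to 7 bytes: K' = 02 73 00 00 00 00 00.
K' ⊕ ipad = 34 45 36 36 36 36 36.  K' ⊕ opad = 5e 2f 5c 5c 5c 5c 5c.
Inner input = (K'⊕ipad) ∥ m = 34 45 36 36 36 36 36 ∥ 7a 79 6a 6e 62.
Inner hash: sum = 52+69+54+54+54+54+54+122+121+106+110+98 = 948 → 03 b4.
Outer input = (K'⊕opad) ∥ inner = 5e 2f 5c 5c 5c 5c 5c ∥ 03 b4.
Outer hash (tag): sum = 94+47+92+92+92+92+92+3+180 = 784 → 03 10.

0310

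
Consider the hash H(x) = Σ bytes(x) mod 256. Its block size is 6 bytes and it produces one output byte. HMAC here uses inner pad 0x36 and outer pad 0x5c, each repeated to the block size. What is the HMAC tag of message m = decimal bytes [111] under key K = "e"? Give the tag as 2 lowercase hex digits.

d5

Key "e" = 65 is 1 byte ≤ B = 6; zero-pad to 6 bytes: K' = 65 00 00 00 00 00.
K' ⊕ ipad = 53 36 36 36 36 36.  K' ⊕ opad = 39 5c 5c 5c 5c 5c.
Inner input = (K'⊕ipad) ∥ m = 53 36 36 36 36 36 ∥ 6f.
Inner hash: sum = 83+54+54+54+54+54+111 = 464; mod 256 = 208 → d0.
Outer input = (K'⊕opad) ∥ inner = 39 5c 5c 5c 5c 5c ∥ d0.
Outer hash (tag): sum = 57+92+92+92+92+92+208 = 725; mod 256 = 213 → d5.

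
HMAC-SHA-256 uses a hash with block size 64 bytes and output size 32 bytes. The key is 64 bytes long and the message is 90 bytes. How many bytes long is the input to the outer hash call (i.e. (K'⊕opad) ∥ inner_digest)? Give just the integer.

Key is 64 ≤ 64 bytes, zero-padded: |K'| = 64.
Outer input = (K'⊕opad) ∥ H(inner) → 64 + 32 = 96 bytes.

96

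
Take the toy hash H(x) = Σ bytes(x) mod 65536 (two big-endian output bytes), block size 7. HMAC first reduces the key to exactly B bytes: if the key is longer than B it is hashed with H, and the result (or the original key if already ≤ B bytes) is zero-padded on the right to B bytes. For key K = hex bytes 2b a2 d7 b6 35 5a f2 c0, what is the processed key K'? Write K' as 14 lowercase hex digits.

|K| = 8 > B = 7, so first hash the key.
H(K): sum = 43+162+215+182+53+90+242+192 = 1179 → 04 9b.
Zero-pad H(K) = 04 9b to 7 bytes: K' = 04 9b 00 00 00 00 00.

049b0000000000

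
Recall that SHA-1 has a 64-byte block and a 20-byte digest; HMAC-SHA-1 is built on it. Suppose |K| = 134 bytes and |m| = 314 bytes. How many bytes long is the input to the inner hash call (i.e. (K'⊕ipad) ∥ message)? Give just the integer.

Key is 134 > 64 bytes, so it is hashed to 20 bytes then zero-padded to 64: |K'| = 64.
Inner input = (K'⊕ipad) ∥ m → 64 + 314 = 378 bytes.

378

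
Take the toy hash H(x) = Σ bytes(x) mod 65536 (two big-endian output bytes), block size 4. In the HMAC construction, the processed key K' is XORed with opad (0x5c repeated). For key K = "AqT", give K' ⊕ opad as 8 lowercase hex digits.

Key "AqT" = 41 71 54 is 3 bytes ≤ B = 4; zero-pad to 4 bytes: K' = 41 71 54 00.
XOR each byte with 0x5c: 41⊕5c=1d, 71⊕5c=2d, 54⊕5c=08, 00⊕5c=5c.

1d2d085c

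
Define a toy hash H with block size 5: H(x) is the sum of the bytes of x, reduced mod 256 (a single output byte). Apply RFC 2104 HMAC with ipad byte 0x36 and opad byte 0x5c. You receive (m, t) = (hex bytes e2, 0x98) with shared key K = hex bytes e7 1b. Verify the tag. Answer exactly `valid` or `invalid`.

Key hex bytes e7 1b is 2 bytes ≤ B = 5; zero-pad to 5 bytes: K' = e7 1b 00 00 00.
K' ⊕ ipad = d1 2d 36 36 36; K' ⊕ opad = bb 47 5c 5c 5c.
Inner hash: sum = 209+45+54+54+54+226 = 642; mod 256 = 130 → 82.
Outer hash (recomputed tag): sum = 187+71+92+92+92+130 = 664; mod 256 = 152 → 98.
Recomputed tag = 98; claimed = 98 → match.

valid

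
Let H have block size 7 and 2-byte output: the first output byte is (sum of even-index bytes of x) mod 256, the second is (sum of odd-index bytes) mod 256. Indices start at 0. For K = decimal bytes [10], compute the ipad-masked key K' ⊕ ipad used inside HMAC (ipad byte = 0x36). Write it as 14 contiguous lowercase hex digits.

Key decimal bytes [10] = 0a is 1 byte ≤ B = 7; zero-pad to 7 bytes: K' = 0a 00 00 00 00 00 00.
XOR each byte with 0x36: 0a⊕36=3c, 00⊕36=36, 00⊕36=36, 00⊕36=36, 00⊕36=36, 00⊕36=36, 00⊕36=36.

3c363636363636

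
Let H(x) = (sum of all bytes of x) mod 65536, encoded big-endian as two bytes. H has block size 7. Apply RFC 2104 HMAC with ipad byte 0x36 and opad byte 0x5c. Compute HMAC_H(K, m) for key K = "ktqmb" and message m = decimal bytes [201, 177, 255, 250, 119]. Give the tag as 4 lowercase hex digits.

02a3

Key "ktqmb" = 6b 74 71 6d 62 is 5 bytes ≤ B = 7; zero-pad to 7 bytes: K' = 6b 74 71 6d 62 00 00.
K' ⊕ ipad = 5d 42 47 5b 54 36 36.  K' ⊕ opad = 37 28 2d 31 3e 5c 5c.
Inner input = (K'⊕ipad) ∥ m = 5d 42 47 5b 54 36 36 ∥ c9 b1 ff fa 77.
Inner hash: sum = 93+66+71+91+84+54+54+201+177+255+250+119 = 1515 → 05 eb.
Outer input = (K'⊕opad) ∥ inner = 37 28 2d 31 3e 5c 5c ∥ 05 eb.
Outer hash (tag): sum = 55+40+45+49+62+92+92+5+235 = 675 → 02 a3.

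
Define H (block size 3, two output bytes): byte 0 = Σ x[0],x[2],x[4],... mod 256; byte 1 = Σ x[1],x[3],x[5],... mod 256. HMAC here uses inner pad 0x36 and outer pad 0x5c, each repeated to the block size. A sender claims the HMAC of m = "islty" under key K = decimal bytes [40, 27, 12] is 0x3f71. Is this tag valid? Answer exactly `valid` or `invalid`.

Key decimal bytes [40, 27, 12] = 28 1b 0c is exactly B = 3 bytes: K' = 28 1b 0c.
K' ⊕ ipad = 1e 2d 3a; K' ⊕ opad = 74 47 50.
Inner hash: even-index sum = 319 mod 256 = 63; odd-index sum = 379 mod 256 = 123 → 3f 7b.
Outer hash (recomputed tag): even-index sum = 319 mod 256 = 63; odd-index sum = 134 mod 256 = 134 → 3f 86.
Recomputed tag = 3f86; claimed = 3f71 → mismatch.

invalid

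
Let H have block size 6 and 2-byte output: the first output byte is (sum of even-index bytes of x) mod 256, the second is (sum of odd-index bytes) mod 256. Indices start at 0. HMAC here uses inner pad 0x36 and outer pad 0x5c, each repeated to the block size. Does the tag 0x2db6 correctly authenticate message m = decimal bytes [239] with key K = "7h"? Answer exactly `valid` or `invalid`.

Key "7h" = 37 68 is 2 bytes ≤ B = 6; zero-pad to 6 bytes: K' = 37 68 00 00 00 00.
K' ⊕ ipad = 01 5e 36 36 36 36; K' ⊕ opad = 6b 34 5c 5c 5c 5c.
Inner hash: even-index sum = 348 mod 256 = 92; odd-index sum = 202 mod 256 = 202 → 5c ca.
Outer hash (recomputed tag): even-index sum = 383 mod 256 = 127; odd-index sum = 438 mod 256 = 182 → 7f b6.
Recomputed tag = 7fb6; claimed = 2db6 → mismatch.

invalid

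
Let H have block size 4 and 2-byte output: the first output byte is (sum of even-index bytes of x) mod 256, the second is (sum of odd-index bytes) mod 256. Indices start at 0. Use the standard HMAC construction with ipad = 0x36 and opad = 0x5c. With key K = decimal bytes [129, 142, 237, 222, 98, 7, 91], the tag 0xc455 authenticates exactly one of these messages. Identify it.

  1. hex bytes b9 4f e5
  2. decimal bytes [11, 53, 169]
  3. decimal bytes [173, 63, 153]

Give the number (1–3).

1

Key decimal bytes [129, 142, 237, 222, 98, 7, 91] = 81 8e ed de 62 07 5b is 7 bytes > B = 4, so hash it first: H(key) = 2b 73, then zero-pad to 4 bytes: K' = 2b 73 00 00.
K' ⊕ ipad = 1d 45 36 36; K' ⊕ opad = 77 2f 5c 5c.
m1: inner = H(1d 45 36 36 b9 4f e5) = f1 ca; tag = H(77 2f 5c 5c f1 ca) = c455 ← matches
m2: inner = H(1d 45 36 36 0b 35 a9) = 07 b0; tag = H(77 2f 5c 5c 07 b0) = da3b
m3: inner = H(1d 45 36 36 ad 3f 99) = 99 ba; tag = H(77 2f 5c 5c 99 ba) = 6c45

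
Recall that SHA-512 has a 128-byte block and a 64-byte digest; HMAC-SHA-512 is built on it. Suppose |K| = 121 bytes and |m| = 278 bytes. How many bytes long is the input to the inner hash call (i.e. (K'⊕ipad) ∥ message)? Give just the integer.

406

Key is 121 ≤ 128 bytes, zero-padded: |K'| = 128.
Inner input = (K'⊕ipad) ∥ m → 128 + 278 = 406 bytes.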